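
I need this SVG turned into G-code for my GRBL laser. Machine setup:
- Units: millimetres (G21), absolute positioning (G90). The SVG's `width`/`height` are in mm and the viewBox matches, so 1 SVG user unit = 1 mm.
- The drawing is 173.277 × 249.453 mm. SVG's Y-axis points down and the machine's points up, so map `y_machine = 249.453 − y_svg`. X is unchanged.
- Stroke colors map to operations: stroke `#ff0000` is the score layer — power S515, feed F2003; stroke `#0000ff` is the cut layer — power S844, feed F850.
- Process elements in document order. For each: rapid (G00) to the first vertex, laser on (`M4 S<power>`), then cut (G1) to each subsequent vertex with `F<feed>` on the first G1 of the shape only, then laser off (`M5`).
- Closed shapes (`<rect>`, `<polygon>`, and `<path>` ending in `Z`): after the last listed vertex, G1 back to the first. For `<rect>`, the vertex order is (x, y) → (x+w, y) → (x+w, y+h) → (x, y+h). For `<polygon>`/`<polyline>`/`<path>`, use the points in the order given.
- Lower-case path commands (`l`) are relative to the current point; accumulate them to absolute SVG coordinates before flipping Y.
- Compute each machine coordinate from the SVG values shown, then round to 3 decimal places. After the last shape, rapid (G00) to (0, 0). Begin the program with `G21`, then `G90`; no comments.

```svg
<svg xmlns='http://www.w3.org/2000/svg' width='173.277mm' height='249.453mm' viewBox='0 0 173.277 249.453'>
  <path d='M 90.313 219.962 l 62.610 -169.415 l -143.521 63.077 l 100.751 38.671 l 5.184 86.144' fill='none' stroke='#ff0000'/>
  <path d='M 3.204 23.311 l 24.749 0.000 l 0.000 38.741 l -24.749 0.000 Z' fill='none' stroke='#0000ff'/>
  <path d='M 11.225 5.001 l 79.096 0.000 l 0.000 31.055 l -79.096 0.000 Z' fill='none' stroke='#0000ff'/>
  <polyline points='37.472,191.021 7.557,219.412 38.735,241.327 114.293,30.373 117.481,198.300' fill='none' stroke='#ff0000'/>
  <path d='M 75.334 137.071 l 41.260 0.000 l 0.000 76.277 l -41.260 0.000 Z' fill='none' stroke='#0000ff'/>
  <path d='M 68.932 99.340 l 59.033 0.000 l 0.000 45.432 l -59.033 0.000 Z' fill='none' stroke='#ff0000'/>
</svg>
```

G21
G90
G00 X90.313 Y29.491
M4 S515
G1 X152.923 Y198.906 F2003
G1 X9.402 Y135.829
G1 X110.153 Y97.158
G1 X115.337 Y11.014
M5
G00 X3.204 Y226.142
M4 S844
G1 X27.953 Y226.142 F850
G1 X27.953 Y187.401
G1 X3.204 Y187.401
G1 X3.204 Y226.142
M5
G00 X11.225 Y244.452
M4 S844
G1 X90.321 Y244.452 F850
G1 X90.321 Y213.397
G1 X11.225 Y213.397
G1 X11.225 Y244.452
M5
G00 X37.472 Y58.432
M4 S515
G1 X7.557 Y30.041 F2003
G1 X38.735 Y8.126
G1 X114.293 Y219.080
G1 X117.481 Y51.153
M5
G00 X75.334 Y112.382
M4 S844
G1 X116.594 Y112.382 F850
G1 X116.594 Y36.105
G1 X75.334 Y36.105
G1 X75.334 Y112.382
M5
G00 X68.932 Y150.113
M4 S515
G1 X127.965 Y150.113 F2003
G1 X127.965 Y104.681
G1 X68.932 Y104.681
G1 X68.932 Y150.113
M5
G00 X0.000 Y0.000

Since the viewBox matches the mm dimensions, user units are millimetres directly. The only transform is the Y-flip y_m = 249.453 − y_svg.

Shape 1 is a open polyline drawn with `<path>`. Its stroke #ff0000 means score at S515, F2003. After flipping Y the toolpath is (90.313,29.491) → (152.923,198.906) → (9.402,135.829) → (110.153,97.158) → (115.337,11.014).

Shape 2 is a rectangle drawn with `<path>`. Its stroke #0000ff means cut at S844, F850. After flipping Y the toolpath is (3.204,226.142) → (27.953,226.142) → (27.953,187.401) → (3.204,187.401) → (3.204,226.142), returning to the start.

Shape 3 is a rectangle drawn with `<path>`. Its stroke #0000ff means cut at S844, F850. After flipping Y the toolpath is (11.225,244.452) → (90.321,244.452) → (90.321,213.397) → (11.225,213.397) → (11.225,244.452), returning to the start.

Shape 4 is a open polyline drawn with `<polyline>`. Its stroke #ff0000 means score at S515, F2003. After flipping Y the toolpath is (37.472,58.432) → (7.557,30.041) → (38.735,8.126) → (114.293,219.080) → (117.481,51.153).

Shape 5 is a rectangle drawn with `<path>`. Its stroke #0000ff means cut at S844, F850. After flipping Y the toolpath is (75.334,112.382) → (116.594,112.382) → (116.594,36.105) → (75.334,36.105) → (75.334,112.382), returning to the start.

Shape 6 is a rectangle drawn with `<path>`. Its stroke #ff0000 means score at S515, F2003. After flipping Y the toolpath is (68.932,150.113) → (127.965,150.113) → (127.965,104.681) → (68.932,104.681) → (68.932,150.113), returning to the start.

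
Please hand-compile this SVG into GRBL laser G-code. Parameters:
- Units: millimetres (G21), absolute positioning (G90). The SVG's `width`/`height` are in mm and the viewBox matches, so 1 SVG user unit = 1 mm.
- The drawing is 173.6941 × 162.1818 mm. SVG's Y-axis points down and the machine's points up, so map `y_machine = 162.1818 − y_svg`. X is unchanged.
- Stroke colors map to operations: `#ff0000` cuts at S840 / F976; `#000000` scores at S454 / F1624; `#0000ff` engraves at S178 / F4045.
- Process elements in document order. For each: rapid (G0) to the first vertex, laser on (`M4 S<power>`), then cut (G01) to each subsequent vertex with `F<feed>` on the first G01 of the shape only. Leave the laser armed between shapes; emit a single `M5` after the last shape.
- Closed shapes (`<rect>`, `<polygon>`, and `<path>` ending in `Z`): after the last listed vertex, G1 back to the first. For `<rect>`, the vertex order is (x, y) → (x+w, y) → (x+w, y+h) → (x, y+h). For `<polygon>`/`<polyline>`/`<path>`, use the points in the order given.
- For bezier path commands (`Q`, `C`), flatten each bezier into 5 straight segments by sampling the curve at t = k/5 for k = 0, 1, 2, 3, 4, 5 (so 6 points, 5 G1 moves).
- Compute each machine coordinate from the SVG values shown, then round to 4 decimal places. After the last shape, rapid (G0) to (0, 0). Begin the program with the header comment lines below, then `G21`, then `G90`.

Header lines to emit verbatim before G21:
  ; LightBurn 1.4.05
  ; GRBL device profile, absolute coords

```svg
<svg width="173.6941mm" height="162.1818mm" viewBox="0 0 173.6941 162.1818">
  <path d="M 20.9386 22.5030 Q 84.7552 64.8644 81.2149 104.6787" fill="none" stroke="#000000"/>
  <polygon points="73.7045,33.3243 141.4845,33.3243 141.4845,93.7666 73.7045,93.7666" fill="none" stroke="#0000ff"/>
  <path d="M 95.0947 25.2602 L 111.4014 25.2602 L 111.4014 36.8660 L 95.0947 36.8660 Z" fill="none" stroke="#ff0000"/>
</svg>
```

1 u = 1 mm; y_m = 162.1818 − y.

[1] `<path>` quadratic bezier, #000000→score S454 F1624: (20.9386,139.6788) → (43.7710,122.8361) → (61.2148,106.1972) → (73.2700,89.7621) → (79.9367,73.5307) → (81.2149,57.5031)

[2] `<polygon>` rectangle, #0000ff→engrave S178 F4045: (73.7045,128.8575) → (141.4845,128.8575) → (141.4845,68.4152) → (73.7045,68.4152) → (73.7045,128.8575) (closed)

[3] `<path>` rectangle, #ff0000→cut S840 F976: (95.0947,136.9216) → (111.4014,136.9216) → (111.4014,125.3158) → (95.0947,125.3158) → (95.0947,136.9216) (closed)

; LightBurn 1.4.05
; GRBL device profile, absolute coords
G21
G90
G0 X20.9386 Y139.6788
M4 S454
G01 X43.7710 Y122.8361 F1624
G01 X61.2148 Y106.1972
G01 X73.2700 Y89.7621
G01 X79.9367 Y73.5307
G01 X81.2149 Y57.5031
G0 X73.7045 Y128.8575
M4 S178
G01 X141.4845 Y128.8575 F4045
G01 X141.4845 Y68.4152
G01 X73.7045 Y68.4152
G01 X73.7045 Y128.8575
G0 X95.0947 Y136.9216
M4 S840
G01 X111.4014 Y136.9216 F976
G01 X111.4014 Y125.3158
G01 X95.0947 Y125.3158
G01 X95.0947 Y136.9216
M5
G0 X0.0000 Y0.0000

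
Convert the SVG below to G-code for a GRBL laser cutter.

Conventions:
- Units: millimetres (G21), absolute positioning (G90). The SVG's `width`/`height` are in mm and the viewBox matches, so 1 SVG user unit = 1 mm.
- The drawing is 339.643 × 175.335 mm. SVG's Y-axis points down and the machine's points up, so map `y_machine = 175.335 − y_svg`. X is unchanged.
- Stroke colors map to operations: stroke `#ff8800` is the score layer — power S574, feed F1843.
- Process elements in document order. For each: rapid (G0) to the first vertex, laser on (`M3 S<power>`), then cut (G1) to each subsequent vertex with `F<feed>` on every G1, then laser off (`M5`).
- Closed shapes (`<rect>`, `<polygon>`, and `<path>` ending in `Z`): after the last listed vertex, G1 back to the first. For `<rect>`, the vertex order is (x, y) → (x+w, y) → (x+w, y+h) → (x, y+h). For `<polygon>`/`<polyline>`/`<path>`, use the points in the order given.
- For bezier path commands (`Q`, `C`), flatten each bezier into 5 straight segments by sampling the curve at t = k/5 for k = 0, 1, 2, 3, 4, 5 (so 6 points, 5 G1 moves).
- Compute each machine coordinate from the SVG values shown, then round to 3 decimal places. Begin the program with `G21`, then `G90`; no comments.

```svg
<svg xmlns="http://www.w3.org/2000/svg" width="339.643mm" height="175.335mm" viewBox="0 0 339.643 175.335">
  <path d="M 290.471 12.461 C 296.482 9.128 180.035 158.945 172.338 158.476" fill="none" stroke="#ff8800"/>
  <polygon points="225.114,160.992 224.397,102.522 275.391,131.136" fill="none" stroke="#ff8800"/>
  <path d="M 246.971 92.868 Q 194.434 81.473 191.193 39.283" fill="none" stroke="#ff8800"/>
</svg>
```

G21
G90
G0 X290.471 Y162.874
M3 S574
G1 X281.232 Y148.923 F1843
G1 X253.702 Y112.782 F1843
G1 X218.977 Y69.014 F1843
G1 X188.157 Y32.184 F1843
G1 X172.338 Y16.859 F1843
M5
G0 X225.114 Y14.343
M3 S574
G1 X224.397 Y72.813 F1843
G1 X275.391 Y44.199 F1843
G1 X225.114 Y14.343 F1843
M5
G0 X246.971 Y82.467
M3 S574
G1 X227.928 Y88.257 F1843
G1 X212.829 Y96.510 F1843
G1 X201.673 Y107.227 F1843
G1 X194.461 Y120.408 F1843
G1 X191.193 Y136.052 F1843
M5

Since the viewBox matches the mm dimensions, user units are millimetres directly. The only transform is the Y-flip y_m = 175.335 − y_svg.

Shape 1 is a cubic bezier drawn with `<path>`. Its stroke #ff8800 means score at S574, F1843. After flipping Y the toolpath is (290.471,162.874) → (281.232,148.923) → (253.702,112.782) → (218.977,69.014) → (188.157,32.184) → (172.338,16.859).

Shape 2 is a regular polygon drawn with `<polygon>`. Its stroke #ff8800 means score at S574, F1843. After flipping Y the toolpath is (225.114,14.343) → (224.397,72.813) → (275.391,44.199) → (225.114,14.343), returning to the start.

Shape 3 is a quadratic bezier drawn with `<path>`. Its stroke #ff8800 means score at S574, F1843. After flipping Y the toolpath is (246.971,82.467) → (227.928,88.257) → (212.829,96.510) → (201.673,107.227) → (194.461,120.408) → (191.193,136.052).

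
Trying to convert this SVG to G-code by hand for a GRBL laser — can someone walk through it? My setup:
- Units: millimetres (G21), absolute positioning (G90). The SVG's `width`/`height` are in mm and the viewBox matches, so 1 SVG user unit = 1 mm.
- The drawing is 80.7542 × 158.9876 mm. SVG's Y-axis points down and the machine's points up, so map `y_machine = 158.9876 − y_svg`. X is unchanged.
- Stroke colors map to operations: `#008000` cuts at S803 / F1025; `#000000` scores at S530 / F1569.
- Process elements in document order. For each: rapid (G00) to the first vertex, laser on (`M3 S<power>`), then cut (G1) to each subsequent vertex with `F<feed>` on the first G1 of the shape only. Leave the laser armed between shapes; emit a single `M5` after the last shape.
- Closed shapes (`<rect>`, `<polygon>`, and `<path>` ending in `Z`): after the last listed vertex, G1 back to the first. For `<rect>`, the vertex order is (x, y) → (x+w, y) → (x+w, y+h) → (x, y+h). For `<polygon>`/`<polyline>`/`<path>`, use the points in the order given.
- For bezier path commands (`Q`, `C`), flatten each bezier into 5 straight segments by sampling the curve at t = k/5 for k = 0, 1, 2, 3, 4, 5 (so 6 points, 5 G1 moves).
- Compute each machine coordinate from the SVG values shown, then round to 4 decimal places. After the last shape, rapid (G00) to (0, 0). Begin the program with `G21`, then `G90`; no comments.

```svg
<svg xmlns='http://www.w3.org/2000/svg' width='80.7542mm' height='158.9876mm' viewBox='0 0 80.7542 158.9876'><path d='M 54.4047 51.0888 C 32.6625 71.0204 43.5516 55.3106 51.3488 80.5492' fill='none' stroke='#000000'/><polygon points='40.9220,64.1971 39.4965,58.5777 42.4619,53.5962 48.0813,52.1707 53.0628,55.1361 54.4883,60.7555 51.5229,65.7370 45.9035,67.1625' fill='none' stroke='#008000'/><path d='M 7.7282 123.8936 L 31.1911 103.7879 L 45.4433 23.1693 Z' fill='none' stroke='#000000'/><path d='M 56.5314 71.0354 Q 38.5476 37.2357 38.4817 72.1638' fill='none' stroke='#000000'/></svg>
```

1 u = 1 mm; y_m = 158.9876 − y.

[1] `<path>` cubic bezier, #000000→score S530 F1569: (54.4047,107.8988) → (44.9894,99.6041) → (41.6908,96.1870) → (42.7943,93.9712) → (46.5852,89.2805) → (51.3488,78.4384)

[2] `<polygon>` regular polygon, #008000→cut S803 F1025: (40.9220,94.7905) → (39.4965,100.4099) → (42.4619,105.3914) → (48.0813,106.8169) → (53.0628,103.8515) → (54.4883,98.2321) → (51.5229,93.2506) → (45.9035,91.8251) → (40.9220,94.7905) (closed)

[3] `<path>` closed polygon, #000000→score S530 F1569: (7.7282,35.0940) → (31.1911,55.1997) → (45.4433,135.8183) → (7.7282,35.0940) (closed)

[4] `<path>` quadratic bezier, #000000→score S530 F1569: (56.5314,87.9522) → (50.0546,98.7230) → (45.0112,103.9955) → (41.4013,103.7698) → (39.2248,98.0459) → (38.4817,86.8238)

G21
G90
G00 X54.4047 Y107.8988
M3 S530
G1 X44.9894 Y99.6041 F1569
G1 X41.6908 Y96.1870
G1 X42.7943 Y93.9712
G1 X46.5852 Y89.2805
G1 X51.3488 Y78.4384
G00 X40.9220 Y94.7905
M3 S803
G1 X39.4965 Y100.4099 F1025
G1 X42.4619 Y105.3914
G1 X48.0813 Y106.8169
G1 X53.0628 Y103.8515
G1 X54.4883 Y98.2321
G1 X51.5229 Y93.2506
G1 X45.9035 Y91.8251
G1 X40.9220 Y94.7905
G00 X7.7282 Y35.0940
M3 S530
G1 X31.1911 Y55.1997 F1569
G1 X45.4433 Y135.8183
G1 X7.7282 Y35.0940
G00 X56.5314 Y87.9522
M3 S530
G1 X50.0546 Y98.7230 F1569
G1 X45.0112 Y103.9955
G1 X41.4013 Y103.7698
G1 X39.2248 Y98.0459
G1 X38.4817 Y86.8238
M5
G00 X0.0000 Y0.0000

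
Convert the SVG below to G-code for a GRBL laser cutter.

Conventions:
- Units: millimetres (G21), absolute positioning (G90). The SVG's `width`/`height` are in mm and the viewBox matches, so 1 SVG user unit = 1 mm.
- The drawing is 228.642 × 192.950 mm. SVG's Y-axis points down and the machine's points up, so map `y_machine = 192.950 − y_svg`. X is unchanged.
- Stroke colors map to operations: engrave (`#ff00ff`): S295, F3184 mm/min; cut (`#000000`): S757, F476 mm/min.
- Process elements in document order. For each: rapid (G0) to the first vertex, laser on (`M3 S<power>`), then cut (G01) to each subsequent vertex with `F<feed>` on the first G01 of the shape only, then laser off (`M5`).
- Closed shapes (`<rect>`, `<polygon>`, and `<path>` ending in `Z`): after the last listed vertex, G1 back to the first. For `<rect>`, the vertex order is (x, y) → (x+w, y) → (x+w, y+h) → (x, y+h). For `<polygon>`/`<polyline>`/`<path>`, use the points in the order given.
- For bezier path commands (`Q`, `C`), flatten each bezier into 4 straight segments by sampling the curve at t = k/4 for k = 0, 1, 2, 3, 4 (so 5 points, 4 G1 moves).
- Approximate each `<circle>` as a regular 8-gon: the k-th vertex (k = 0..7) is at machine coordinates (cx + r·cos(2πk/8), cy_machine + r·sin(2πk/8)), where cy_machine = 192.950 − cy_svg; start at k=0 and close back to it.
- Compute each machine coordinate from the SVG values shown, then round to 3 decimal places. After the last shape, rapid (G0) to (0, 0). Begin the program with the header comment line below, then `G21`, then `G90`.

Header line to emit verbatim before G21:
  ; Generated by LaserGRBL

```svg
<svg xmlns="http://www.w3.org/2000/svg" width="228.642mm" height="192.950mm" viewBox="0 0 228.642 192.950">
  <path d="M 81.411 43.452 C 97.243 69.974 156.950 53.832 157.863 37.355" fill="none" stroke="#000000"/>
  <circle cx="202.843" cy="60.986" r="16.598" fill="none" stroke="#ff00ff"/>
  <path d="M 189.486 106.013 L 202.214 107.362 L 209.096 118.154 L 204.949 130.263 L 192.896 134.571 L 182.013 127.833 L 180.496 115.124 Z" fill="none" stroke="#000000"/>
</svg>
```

; Generated by LaserGRBL
G21
G90
G0 X81.411 Y149.498
M3 S757
G01 X99.907 Y136.945 F476
G01 X125.232 Y136.422
G01 X147.759 Y143.961
G01 X157.863 Y155.595
M5
G0 X219.441 Y131.964
M3 S295
G01 X214.580 Y143.701 F3184
G01 X202.843 Y148.562
G01 X191.106 Y143.701
G01 X186.245 Y131.964
G01 X191.106 Y120.227
G01 X202.843 Y115.366
G01 X214.580 Y120.227
G01 X219.441 Y131.964
M5
G0 X189.486 Y86.937
M3 S757
G01 X202.214 Y85.588 F476
G01 X209.096 Y74.796
G01 X204.949 Y62.687
G01 X192.896 Y58.379
G01 X182.013 Y65.117
G01 X180.496 Y77.826
G01 X189.486 Y86.937
M5
G0 X0.000 Y0.000

Since the viewBox matches the mm dimensions, user units are millimetres directly. The only transform is the Y-flip y_m = 192.950 − y_svg.

Shape 1 is a cubic bezier drawn with `<path>`. Its stroke #000000 means cut at S757, F476. After flipping Y the toolpath is (81.411,149.498) → (99.907,136.945) → (125.232,136.422) → (147.759,143.961) → (157.863,155.595).

Shape 2 is a circle drawn with `<circle>`. Its stroke #ff00ff means engrave at S295, F3184. After flipping Y the toolpath is (219.441,131.964) → (214.580,143.701) → (202.843,148.562) → (191.106,143.701) → (186.245,131.964) → (191.106,120.227) → (202.843,115.366) → (214.580,120.227) → (219.441,131.964), returning to the start.

Shape 3 is a regular polygon drawn with `<path>`. Its stroke #000000 means cut at S757, F476. After flipping Y the toolpath is (189.486,86.937) → (202.214,85.588) → (209.096,74.796) → (204.949,62.687) → (192.896,58.379) → (182.013,65.117) → (180.496,77.826) → (189.486,86.937), returning to the start.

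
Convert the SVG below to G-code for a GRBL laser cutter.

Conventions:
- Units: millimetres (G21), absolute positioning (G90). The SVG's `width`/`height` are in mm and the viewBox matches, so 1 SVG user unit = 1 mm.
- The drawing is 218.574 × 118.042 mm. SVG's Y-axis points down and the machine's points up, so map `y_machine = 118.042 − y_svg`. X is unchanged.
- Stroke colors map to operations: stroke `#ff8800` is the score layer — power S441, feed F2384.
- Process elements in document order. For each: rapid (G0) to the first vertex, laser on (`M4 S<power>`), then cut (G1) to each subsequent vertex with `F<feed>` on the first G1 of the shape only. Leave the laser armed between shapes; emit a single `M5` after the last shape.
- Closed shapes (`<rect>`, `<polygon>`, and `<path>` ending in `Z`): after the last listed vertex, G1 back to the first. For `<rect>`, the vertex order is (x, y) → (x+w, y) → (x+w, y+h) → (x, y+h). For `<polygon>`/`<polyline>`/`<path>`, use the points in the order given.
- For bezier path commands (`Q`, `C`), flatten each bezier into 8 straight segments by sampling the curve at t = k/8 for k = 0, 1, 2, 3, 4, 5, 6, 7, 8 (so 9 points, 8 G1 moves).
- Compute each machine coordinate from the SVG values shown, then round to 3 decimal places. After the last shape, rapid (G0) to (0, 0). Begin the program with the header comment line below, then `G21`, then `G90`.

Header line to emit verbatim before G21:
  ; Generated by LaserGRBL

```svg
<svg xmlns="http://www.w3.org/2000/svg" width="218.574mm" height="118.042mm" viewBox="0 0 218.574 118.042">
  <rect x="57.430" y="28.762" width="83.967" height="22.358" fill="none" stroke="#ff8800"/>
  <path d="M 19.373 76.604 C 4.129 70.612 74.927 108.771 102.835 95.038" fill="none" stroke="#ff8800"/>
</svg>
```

; Generated by LaserGRBL
G21
G90
G0 X57.430 Y89.280
M4 S441
G1 X141.397 Y89.280 F2384
G1 X141.397 Y66.922
G1 X57.430 Y66.922
G1 X57.430 Y89.280
G0 X19.373 Y41.438
M4 S441
G1 X17.438 Y41.803 F2384
G1 X22.058 Y39.154
G1 X31.723 Y34.618
G1 X44.922 Y29.318
G1 X60.143 Y24.382
G1 X75.877 Y20.933
G1 X90.611 Y20.099
G1 X102.835 Y23.004
M5
G0 X0.000 Y0.000

Since the viewBox matches the mm dimensions, user units are millimetres directly. The only transform is the Y-flip y_m = 118.042 − y_svg.

Shape 1 is a rectangle drawn with `<rect>`. Its stroke #ff8800 means score at S441, F2384. After flipping Y the toolpath is (57.430,89.280) → (141.397,89.280) → (141.397,66.922) → (57.430,66.922) → (57.430,89.280), returning to the start.

Shape 2 is a cubic bezier drawn with `<path>`. Its stroke #ff8800 means score at S441, F2384. After flipping Y the toolpath is (19.373,41.438) → (17.438,41.803) → (22.058,39.154) → (31.723,34.618) → (44.922,29.318) → (60.143,24.382) → (75.877,20.933) → (90.611,20.099) → (102.835,23.004).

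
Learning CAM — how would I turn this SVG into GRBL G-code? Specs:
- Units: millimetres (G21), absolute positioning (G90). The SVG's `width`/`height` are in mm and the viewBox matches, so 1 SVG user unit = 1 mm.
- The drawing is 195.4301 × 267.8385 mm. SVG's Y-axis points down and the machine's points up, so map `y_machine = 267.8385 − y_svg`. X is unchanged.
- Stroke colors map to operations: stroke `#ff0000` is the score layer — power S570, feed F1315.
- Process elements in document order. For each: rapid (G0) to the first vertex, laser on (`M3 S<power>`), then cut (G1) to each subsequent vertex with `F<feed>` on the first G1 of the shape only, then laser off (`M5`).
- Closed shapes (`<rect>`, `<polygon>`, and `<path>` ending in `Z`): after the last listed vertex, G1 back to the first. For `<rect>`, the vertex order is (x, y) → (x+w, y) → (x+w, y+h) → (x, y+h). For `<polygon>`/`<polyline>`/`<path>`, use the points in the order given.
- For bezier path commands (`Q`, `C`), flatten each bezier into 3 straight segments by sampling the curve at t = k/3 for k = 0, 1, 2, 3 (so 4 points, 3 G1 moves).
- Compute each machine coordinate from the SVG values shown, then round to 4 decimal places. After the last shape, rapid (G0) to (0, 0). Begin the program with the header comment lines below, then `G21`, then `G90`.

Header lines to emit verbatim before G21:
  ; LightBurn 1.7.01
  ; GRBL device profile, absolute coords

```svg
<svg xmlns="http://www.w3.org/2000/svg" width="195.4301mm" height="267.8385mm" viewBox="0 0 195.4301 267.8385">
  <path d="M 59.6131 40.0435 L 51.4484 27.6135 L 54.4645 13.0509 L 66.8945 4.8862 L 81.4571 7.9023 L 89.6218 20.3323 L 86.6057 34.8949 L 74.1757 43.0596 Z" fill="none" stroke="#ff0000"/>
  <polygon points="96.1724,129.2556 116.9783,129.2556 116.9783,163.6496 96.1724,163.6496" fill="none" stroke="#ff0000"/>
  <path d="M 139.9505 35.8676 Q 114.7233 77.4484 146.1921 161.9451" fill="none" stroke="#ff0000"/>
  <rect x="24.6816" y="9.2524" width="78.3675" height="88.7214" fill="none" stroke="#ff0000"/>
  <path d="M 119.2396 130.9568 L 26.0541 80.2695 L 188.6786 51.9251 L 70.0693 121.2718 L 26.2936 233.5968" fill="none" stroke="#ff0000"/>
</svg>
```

; LightBurn 1.7.01
; GRBL device profile, absolute coords
G21
G90
G0 X59.6131 Y227.7950
M3 S570
G1 X51.4484 Y240.2250 F1315
G1 X54.4645 Y254.7876
G1 X66.8945 Y262.9523
G1 X81.4571 Y259.9362
G1 X89.6218 Y247.5062
G1 X86.6057 Y232.9436
G1 X74.1757 Y224.7789
G1 X59.6131 Y227.7950
M5
G0 X96.1724 Y138.5829
M3 S570
G1 X116.9783 Y138.5829 F1315
G1 X116.9783 Y104.1889
G1 X96.1724 Y104.1889
G1 X96.1724 Y138.5829
M5
G0 X139.9505 Y231.9709
M3 S570
G1 X129.4319 Y199.4819 F1315
G1 X131.5125 Y157.4561
G1 X146.1921 Y105.8934
M5
G0 X24.6816 Y258.5861
M3 S570
G1 X103.0491 Y258.5861 F1315
G1 X103.0491 Y169.8647
G1 X24.6816 Y169.8647
G1 X24.6816 Y258.5861
M5
G0 X119.2396 Y136.8817
M3 S570
G1 X26.0541 Y187.5690 F1315
G1 X188.6786 Y215.9134
G1 X70.0693 Y146.5667
G1 X26.2936 Y34.2417
M5
G0 X0.0000 Y0.0000

viewBox `0 0 195.4301 267.8385` with mm width/height → 1 unit = 1 mm. Flip: y_m = 267.8385 − y_svg.

**Shape 1** — `<path>` regular polygon, stroke `#ff0000` → score (S570, F1315). Machine vertices: (59.6131,227.7950) → (51.4484,240.2250) → (54.4645,254.7876) → (66.8945,262.9523) → (81.4571,259.9362) → (89.6218,247.5062) → (86.6057,232.9436) → (74.1757,224.7789) → (59.6131,227.7950). Closed: final G1 returns to the first vertex.

**Shape 2** — `<polygon>` rectangle, stroke `#ff0000` → score (S570, F1315). Machine vertices: (96.1724,138.5829) → (116.9783,138.5829) → (116.9783,104.1889) → (96.1724,104.1889) → (96.1724,138.5829). Closed: final G1 returns to the first vertex.

**Shape 3** — `<path>` quadratic bezier, stroke `#ff0000` → score (S570, F1315). Control points (SVG): P0=(139.9505,35.8676), P1=(114.7233,77.4484), P2=(146.1921,161.9451); sampled at t=k/3. Machine vertices: (139.9505,231.9709) → (129.4319,199.4819) → (131.5125,157.4561) → (146.1921,105.8934). Open path.

**Shape 4** — `<rect>` rectangle, stroke `#ff0000` → score (S570, F1315). Machine vertices: (24.6816,258.5861) → (103.0491,258.5861) → (103.0491,169.8647) → (24.6816,169.8647) → (24.6816,258.5861). Closed: final G1 returns to the first vertex.

**Shape 5** — `<path>` open polyline, stroke `#ff0000` → score (S570, F1315). Machine vertices: (119.2396,136.8817) → (26.0541,187.5690) → (188.6786,215.9134) → (70.0693,146.5667) → (26.2936,34.2417). Open path.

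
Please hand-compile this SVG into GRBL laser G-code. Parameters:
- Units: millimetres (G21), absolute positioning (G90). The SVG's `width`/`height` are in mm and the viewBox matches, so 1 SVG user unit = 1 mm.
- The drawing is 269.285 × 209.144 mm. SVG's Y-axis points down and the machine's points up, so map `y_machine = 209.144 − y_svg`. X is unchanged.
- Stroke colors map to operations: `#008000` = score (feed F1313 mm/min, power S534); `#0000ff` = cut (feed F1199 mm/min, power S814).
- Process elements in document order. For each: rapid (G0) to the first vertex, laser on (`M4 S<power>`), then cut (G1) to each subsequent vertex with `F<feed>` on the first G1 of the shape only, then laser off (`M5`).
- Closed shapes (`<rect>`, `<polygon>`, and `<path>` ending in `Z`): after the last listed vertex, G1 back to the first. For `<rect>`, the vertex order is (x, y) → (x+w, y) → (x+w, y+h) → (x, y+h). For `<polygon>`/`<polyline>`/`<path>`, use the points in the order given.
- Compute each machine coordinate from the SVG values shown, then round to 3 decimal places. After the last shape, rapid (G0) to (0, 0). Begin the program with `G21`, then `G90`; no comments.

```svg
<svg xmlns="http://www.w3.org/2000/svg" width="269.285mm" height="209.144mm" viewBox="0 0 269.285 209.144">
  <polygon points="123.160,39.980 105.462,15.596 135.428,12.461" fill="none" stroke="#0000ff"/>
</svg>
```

1 u = 1 mm; y_m = 209.144 − y.

[1] `<polygon>` regular polygon, #0000ff→cut S814 F1199: (123.160,169.164) → (105.462,193.548) → (135.428,196.683) → (123.160,169.164) (closed)

G21
G90
G0 X123.160 Y169.164
M4 S814
G1 X105.462 Y193.548 F1199
G1 X135.428 Y196.683
G1 X123.160 Y169.164
M5
G0 X0.000 Y0.000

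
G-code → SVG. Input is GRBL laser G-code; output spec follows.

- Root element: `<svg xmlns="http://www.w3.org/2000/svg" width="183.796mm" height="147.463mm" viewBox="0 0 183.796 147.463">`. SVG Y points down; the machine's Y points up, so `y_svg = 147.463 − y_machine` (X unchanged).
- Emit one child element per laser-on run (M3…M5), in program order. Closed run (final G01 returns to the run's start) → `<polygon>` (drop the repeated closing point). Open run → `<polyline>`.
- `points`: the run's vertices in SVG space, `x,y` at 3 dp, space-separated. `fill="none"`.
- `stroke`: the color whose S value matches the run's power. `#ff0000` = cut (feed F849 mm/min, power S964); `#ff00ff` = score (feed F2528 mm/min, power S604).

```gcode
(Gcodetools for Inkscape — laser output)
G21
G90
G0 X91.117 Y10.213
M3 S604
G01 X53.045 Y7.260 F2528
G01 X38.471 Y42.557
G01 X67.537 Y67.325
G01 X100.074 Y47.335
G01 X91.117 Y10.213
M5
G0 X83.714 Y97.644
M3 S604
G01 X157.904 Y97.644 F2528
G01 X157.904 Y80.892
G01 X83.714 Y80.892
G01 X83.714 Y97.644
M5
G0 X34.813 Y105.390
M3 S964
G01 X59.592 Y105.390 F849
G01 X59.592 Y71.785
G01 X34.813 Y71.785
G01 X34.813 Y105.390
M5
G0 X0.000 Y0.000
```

Machine Y-up, SVG Y-down with viewBox height 147.463, so y_svg = 147.463 − y_machine; X carries over.

Run 1: power S604 maps to stroke `#ff00ff` (score). The run returns to its start, so emit a `<polygon>` with points (Y-flipped): 91.117,137.250 53.045,140.203 38.471,104.906 67.537,80.138 100.074,100.128.

Run 2: S604 ⇒ score layer `#ff00ff`. The run returns to its start, so emit a `<polygon>` with points (Y-flipped): 83.714,49.819 157.904,49.819 157.904,66.571 83.714,66.571.

Run 3: S964 ⇒ cut layer `#ff0000`. The run returns to its start, so emit a `<polygon>` with points (Y-flipped): 34.813,42.073 59.592,42.073 59.592,75.678 34.813,75.678.

<svg xmlns="http://www.w3.org/2000/svg" width="183.796mm" height="147.463mm" viewBox="0 0 183.796 147.463">
  <polygon points="91.117,137.250 53.045,140.203 38.471,104.906 67.537,80.138 100.074,100.128" fill="none" stroke="#ff00ff"/>
  <polygon points="83.714,49.819 157.904,49.819 157.904,66.571 83.714,66.571" fill="none" stroke="#ff00ff"/>
  <polygon points="34.813,42.073 59.592,42.073 59.592,75.678 34.813,75.678" fill="none" stroke="#ff0000"/>
</svg>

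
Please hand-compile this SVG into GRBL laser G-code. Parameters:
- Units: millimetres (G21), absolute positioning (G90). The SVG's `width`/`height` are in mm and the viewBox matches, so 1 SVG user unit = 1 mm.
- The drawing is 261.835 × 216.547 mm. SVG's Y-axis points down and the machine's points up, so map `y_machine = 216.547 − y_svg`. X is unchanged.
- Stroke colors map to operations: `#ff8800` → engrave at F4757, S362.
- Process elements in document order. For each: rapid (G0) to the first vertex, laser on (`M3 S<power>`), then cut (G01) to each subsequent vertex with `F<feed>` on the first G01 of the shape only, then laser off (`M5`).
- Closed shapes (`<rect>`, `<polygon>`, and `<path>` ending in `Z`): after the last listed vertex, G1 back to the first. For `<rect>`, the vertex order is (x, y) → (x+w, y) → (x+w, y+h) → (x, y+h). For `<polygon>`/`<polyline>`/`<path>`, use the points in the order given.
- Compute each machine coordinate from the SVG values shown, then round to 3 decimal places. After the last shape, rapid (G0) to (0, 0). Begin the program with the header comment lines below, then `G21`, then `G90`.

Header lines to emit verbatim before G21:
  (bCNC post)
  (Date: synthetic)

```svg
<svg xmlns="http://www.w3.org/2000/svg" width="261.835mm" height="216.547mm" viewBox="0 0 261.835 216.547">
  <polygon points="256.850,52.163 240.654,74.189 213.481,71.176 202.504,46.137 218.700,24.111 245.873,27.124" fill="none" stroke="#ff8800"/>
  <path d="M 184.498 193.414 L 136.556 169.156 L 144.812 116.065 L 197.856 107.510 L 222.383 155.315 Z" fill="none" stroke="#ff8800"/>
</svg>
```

viewBox `0 0 261.835 216.547` with mm width/height → 1 unit = 1 mm. Flip: y_m = 216.547 − y_svg.

**Shape 1** — `<polygon>` regular polygon, stroke `#ff8800` → engrave (S362, F4757). Machine vertices: (256.850,164.384) → (240.654,142.358) → (213.481,145.371) → (202.504,170.410) → (218.700,192.436) → (245.873,189.423) → (256.850,164.384). Closed: final G1 returns to the first vertex.

**Shape 2** — `<path>` regular polygon, stroke `#ff8800` → engrave (S362, F4757). Machine vertices: (184.498,23.133) → (136.556,47.391) → (144.812,100.482) → (197.856,109.037) → (222.383,61.232) → (184.498,23.133). Closed: final G1 returns to the first vertex.

(bCNC post)
(Date: synthetic)
G21
G90
G0 X256.850 Y164.384
M3 S362
G01 X240.654 Y142.358 F4757
G01 X213.481 Y145.371
G01 X202.504 Y170.410
G01 X218.700 Y192.436
G01 X245.873 Y189.423
G01 X256.850 Y164.384
M5
G0 X184.498 Y23.133
M3 S362
G01 X136.556 Y47.391 F4757
G01 X144.812 Y100.482
G01 X197.856 Y109.037
G01 X222.383 Y61.232
G01 X184.498 Y23.133
M5
G0 X0.000 Y0.000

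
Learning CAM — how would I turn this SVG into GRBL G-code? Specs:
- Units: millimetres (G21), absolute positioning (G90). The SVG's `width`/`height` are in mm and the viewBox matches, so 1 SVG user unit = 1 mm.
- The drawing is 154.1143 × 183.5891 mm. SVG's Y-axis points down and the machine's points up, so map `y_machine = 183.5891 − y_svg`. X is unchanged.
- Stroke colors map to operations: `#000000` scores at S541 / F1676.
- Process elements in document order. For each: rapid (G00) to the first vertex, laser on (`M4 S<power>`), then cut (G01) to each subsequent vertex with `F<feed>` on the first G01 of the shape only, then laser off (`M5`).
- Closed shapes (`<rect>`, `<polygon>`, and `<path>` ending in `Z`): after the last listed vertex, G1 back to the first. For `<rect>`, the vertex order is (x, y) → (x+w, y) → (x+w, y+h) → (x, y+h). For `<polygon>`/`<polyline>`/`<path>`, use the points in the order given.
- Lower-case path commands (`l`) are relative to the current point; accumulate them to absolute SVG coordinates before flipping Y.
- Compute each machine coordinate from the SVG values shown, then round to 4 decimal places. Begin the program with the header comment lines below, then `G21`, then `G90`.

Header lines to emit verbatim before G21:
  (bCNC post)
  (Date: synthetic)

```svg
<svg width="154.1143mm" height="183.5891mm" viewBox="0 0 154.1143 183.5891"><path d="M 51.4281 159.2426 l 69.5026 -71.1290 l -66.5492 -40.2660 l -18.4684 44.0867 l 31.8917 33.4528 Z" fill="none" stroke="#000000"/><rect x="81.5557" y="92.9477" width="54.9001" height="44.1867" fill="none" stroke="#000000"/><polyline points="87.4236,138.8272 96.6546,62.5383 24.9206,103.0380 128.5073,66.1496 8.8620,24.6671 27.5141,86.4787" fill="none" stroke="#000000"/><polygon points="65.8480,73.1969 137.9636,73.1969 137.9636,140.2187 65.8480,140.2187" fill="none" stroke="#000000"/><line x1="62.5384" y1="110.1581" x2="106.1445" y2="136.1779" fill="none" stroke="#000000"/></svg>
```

Since the viewBox matches the mm dimensions, user units are millimetres directly. The only transform is the Y-flip y_m = 183.5891 − y_svg.

Shape 1 is a closed polygon drawn with `<path>`. Its stroke #000000 means score at S541, F1676. After flipping Y the toolpath is (51.4281,24.3465) → (120.9307,95.4755) → (54.3815,135.7415) → (35.9131,91.6548) → (67.8048,58.2020) → (51.4281,24.3465), returning to the start.

Shape 2 is a rectangle drawn with `<rect>`. Its stroke #000000 means score at S541, F1676. After flipping Y the toolpath is (81.5557,90.6414) → (136.4558,90.6414) → (136.4558,46.4547) → (81.5557,46.4547) → (81.5557,90.6414), returning to the start.

Shape 3 is a open polyline drawn with `<polyline>`. Its stroke #000000 means score at S541, F1676. After flipping Y the toolpath is (87.4236,44.7619) → (96.6546,121.0508) → (24.9206,80.5511) → (128.5073,117.4395) → (8.8620,158.9220) → (27.5141,97.1104).

Shape 4 is a rectangle drawn with `<polygon>`. Its stroke #000000 means score at S541, F1676. After flipping Y the toolpath is (65.8480,110.3922) → (137.9636,110.3922) → (137.9636,43.3704) → (65.8480,43.3704) → (65.8480,110.3922), returning to the start.

Shape 5 is a line segment drawn with `<line>`. Its stroke #000000 means score at S541, F1676. After flipping Y the toolpath is (62.5384,73.4310) → (106.1445,47.4112).

(bCNC post)
(Date: synthetic)
G21
G90
G00 X51.4281 Y24.3465
M4 S541
G01 X120.9307 Y95.4755 F1676
G01 X54.3815 Y135.7415
G01 X35.9131 Y91.6548
G01 X67.8048 Y58.2020
G01 X51.4281 Y24.3465
M5
G00 X81.5557 Y90.6414
M4 S541
G01 X136.4558 Y90.6414 F1676
G01 X136.4558 Y46.4547
G01 X81.5557 Y46.4547
G01 X81.5557 Y90.6414
M5
G00 X87.4236 Y44.7619
M4 S541
G01 X96.6546 Y121.0508 F1676
G01 X24.9206 Y80.5511
G01 X128.5073 Y117.4395
G01 X8.8620 Y158.9220
G01 X27.5141 Y97.1104
M5
G00 X65.8480 Y110.3922
M4 S541
G01 X137.9636 Y110.3922 F1676
G01 X137.9636 Y43.3704
G01 X65.8480 Y43.3704
G01 X65.8480 Y110.3922
M5
G00 X62.5384 Y73.4310
M4 S541
G01 X106.1445 Y47.4112 F1676
M5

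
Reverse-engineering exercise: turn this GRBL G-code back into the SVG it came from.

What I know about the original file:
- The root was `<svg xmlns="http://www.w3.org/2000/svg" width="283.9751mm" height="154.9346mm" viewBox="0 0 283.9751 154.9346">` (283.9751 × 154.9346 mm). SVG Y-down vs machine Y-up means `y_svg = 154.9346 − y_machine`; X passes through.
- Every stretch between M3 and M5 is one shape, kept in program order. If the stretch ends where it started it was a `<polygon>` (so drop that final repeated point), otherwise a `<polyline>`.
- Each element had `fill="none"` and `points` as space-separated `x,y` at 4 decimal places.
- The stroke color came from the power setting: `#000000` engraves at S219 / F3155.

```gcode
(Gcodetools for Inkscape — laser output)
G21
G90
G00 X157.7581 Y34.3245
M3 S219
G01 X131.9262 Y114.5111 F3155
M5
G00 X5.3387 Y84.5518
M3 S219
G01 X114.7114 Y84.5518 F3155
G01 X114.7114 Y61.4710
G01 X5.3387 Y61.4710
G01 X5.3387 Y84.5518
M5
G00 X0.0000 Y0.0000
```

Machine Y-up, SVG Y-down with viewBox height 154.9346, so y_svg = 154.9346 − y_machine; X carries over. Every run uses S219, so all elements get stroke `#000000` (engrave).

Run 1: The run is open, so emit a `<polyline>` with points (Y-flipped): 157.7581,120.6101 131.9262,40.4235.

Run 2: The run returns to its start, so emit a `<polygon>` with points (Y-flipped): 5.3387,70.3828 114.7114,70.3828 114.7114,93.4636 5.3387,93.4636.

<svg xmlns="http://www.w3.org/2000/svg" width="283.9751mm" height="154.9346mm" viewBox="0 0 283.9751 154.9346">
  <polyline points="157.7581,120.6101 131.9262,40.4235" fill="none" stroke="#000000"/>
  <polygon points="5.3387,70.3828 114.7114,70.3828 114.7114,93.4636 5.3387,93.4636" fill="none" stroke="#000000"/>
</svg>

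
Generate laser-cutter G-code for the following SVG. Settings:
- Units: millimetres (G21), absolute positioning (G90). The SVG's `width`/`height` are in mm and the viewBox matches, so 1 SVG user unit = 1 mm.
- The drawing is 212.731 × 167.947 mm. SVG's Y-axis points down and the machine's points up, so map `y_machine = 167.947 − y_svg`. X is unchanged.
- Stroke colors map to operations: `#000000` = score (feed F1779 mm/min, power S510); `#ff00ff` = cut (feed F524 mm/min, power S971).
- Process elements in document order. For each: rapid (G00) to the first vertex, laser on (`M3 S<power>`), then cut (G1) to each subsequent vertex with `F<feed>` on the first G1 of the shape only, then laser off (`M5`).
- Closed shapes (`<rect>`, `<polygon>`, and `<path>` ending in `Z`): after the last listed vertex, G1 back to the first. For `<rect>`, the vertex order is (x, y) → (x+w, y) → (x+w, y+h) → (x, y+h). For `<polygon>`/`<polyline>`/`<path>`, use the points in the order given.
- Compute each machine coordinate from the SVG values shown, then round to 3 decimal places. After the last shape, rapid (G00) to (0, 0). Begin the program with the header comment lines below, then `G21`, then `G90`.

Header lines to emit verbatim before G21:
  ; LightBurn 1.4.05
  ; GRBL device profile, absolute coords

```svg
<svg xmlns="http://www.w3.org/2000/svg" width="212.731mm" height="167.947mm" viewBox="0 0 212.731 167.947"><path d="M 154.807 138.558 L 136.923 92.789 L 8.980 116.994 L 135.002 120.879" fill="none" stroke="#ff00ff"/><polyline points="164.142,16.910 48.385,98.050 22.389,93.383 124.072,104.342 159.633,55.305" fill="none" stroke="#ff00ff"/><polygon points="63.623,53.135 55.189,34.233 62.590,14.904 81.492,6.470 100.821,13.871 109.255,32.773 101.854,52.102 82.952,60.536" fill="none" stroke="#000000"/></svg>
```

viewBox `0 0 212.731 167.947` with mm width/height → 1 unit = 1 mm. Flip: y_m = 167.947 − y_svg.

**Shape 1** — `<path>` open polyline, stroke `#ff00ff` → cut (S971, F524). Machine vertices: (154.807,29.389) → (136.923,75.158) → (8.980,50.953) → (135.002,47.068). Open path.

**Shape 2** — `<polyline>` open polyline, stroke `#ff00ff` → cut (S971, F524). Machine vertices: (164.142,151.037) → (48.385,69.897) → (22.389,74.564) → (124.072,63.605) → (159.633,112.642). Open path.

**Shape 3** — `<polygon>` regular polygon, stroke `#000000` → score (S510, F1779). Machine vertices: (63.623,114.812) → (55.189,133.714) → (62.590,153.043) → (81.492,161.477) → (100.821,154.076) → (109.255,135.174) → (101.854,115.845) → (82.952,107.411) → (63.623,114.812). Closed: final G1 returns to the first vertex.

; LightBurn 1.4.05
; GRBL device profile, absolute coords
G21
G90
G00 X154.807 Y29.389
M3 S971
G1 X136.923 Y75.158 F524
G1 X8.980 Y50.953
G1 X135.002 Y47.068
M5
G00 X164.142 Y151.037
M3 S971
G1 X48.385 Y69.897 F524
G1 X22.389 Y74.564
G1 X124.072 Y63.605
G1 X159.633 Y112.642
M5
G00 X63.623 Y114.812
M3 S510
G1 X55.189 Y133.714 F1779
G1 X62.590 Y153.043
G1 X81.492 Y161.477
G1 X100.821 Y154.076
G1 X109.255 Y135.174
G1 X101.854 Y115.845
G1 X82.952 Y107.411
G1 X63.623 Y114.812
M5
G00 X0.000 Y0.000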